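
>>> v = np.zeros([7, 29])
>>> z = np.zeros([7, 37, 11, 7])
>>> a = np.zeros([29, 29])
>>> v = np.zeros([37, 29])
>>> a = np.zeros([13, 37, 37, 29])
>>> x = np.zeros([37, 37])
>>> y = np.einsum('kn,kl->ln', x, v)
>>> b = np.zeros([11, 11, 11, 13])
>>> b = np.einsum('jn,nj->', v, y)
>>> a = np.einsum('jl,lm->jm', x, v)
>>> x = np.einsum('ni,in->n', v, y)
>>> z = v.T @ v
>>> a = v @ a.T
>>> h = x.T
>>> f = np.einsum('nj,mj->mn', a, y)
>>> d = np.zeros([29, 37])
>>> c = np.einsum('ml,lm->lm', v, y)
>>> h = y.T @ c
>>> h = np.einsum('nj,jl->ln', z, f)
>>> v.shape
(37, 29)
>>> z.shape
(29, 29)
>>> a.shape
(37, 37)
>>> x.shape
(37,)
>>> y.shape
(29, 37)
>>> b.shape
()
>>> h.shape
(37, 29)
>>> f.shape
(29, 37)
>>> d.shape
(29, 37)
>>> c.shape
(29, 37)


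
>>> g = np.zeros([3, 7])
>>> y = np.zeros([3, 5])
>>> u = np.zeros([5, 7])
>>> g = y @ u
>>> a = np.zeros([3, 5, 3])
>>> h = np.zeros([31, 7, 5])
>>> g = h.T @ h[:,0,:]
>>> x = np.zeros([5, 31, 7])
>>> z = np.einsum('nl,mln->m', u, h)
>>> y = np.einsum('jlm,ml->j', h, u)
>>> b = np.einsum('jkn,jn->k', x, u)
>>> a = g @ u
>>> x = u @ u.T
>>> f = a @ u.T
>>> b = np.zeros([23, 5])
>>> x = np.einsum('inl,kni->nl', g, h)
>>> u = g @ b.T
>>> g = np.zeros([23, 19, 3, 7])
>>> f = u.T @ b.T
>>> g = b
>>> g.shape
(23, 5)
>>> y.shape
(31,)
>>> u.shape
(5, 7, 23)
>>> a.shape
(5, 7, 7)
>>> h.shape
(31, 7, 5)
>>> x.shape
(7, 5)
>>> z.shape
(31,)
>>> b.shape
(23, 5)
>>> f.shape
(23, 7, 23)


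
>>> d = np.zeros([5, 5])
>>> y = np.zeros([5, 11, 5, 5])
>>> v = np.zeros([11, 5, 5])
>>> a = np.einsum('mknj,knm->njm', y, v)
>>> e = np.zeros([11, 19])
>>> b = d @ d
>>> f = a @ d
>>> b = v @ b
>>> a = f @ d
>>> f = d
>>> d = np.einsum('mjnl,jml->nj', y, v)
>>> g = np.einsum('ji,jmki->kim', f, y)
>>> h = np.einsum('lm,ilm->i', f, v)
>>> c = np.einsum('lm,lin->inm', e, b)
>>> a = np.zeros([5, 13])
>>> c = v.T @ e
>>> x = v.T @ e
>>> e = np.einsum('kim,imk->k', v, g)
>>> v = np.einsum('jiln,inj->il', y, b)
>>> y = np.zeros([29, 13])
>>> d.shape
(5, 11)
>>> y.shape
(29, 13)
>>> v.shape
(11, 5)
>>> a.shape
(5, 13)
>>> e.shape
(11,)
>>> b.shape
(11, 5, 5)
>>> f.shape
(5, 5)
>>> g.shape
(5, 5, 11)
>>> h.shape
(11,)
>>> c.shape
(5, 5, 19)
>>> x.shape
(5, 5, 19)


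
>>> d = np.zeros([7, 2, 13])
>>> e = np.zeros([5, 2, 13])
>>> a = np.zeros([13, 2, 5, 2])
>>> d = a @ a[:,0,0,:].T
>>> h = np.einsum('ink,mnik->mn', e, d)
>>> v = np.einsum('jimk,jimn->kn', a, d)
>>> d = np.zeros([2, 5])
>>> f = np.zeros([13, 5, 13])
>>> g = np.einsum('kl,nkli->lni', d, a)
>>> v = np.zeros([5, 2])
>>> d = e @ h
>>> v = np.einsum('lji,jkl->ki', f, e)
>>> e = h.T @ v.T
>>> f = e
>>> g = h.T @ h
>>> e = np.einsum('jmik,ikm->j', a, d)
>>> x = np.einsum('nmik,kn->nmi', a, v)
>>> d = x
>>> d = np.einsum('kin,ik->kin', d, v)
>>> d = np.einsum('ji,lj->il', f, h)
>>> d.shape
(2, 13)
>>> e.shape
(13,)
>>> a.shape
(13, 2, 5, 2)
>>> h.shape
(13, 2)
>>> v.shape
(2, 13)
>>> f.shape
(2, 2)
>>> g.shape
(2, 2)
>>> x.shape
(13, 2, 5)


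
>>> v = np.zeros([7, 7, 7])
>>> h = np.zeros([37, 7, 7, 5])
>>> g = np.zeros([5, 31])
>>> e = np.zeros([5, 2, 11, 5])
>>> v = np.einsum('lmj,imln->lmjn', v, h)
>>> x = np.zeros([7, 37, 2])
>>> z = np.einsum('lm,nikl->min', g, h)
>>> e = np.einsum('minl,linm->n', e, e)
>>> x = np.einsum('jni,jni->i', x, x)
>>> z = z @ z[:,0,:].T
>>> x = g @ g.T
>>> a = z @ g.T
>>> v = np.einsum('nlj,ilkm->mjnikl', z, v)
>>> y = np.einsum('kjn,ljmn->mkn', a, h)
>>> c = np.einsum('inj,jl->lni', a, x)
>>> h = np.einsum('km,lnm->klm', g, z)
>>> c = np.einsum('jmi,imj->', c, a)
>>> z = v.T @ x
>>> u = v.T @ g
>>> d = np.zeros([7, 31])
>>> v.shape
(5, 31, 31, 7, 7, 7)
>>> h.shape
(5, 31, 31)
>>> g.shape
(5, 31)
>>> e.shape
(11,)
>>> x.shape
(5, 5)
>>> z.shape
(7, 7, 7, 31, 31, 5)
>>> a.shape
(31, 7, 5)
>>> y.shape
(7, 31, 5)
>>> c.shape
()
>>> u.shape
(7, 7, 7, 31, 31, 31)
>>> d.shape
(7, 31)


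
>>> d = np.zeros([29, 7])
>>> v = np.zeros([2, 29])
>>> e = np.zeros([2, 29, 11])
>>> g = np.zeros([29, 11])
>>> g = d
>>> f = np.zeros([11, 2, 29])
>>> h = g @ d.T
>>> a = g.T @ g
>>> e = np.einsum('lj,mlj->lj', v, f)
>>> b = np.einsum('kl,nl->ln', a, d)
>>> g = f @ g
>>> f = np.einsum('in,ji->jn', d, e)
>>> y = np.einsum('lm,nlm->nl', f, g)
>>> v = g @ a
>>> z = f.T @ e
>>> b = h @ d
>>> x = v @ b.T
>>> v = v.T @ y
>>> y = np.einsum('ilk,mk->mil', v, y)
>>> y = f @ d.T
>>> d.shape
(29, 7)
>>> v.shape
(7, 2, 2)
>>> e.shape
(2, 29)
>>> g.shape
(11, 2, 7)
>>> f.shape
(2, 7)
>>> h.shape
(29, 29)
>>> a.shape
(7, 7)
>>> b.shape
(29, 7)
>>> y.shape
(2, 29)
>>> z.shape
(7, 29)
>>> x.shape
(11, 2, 29)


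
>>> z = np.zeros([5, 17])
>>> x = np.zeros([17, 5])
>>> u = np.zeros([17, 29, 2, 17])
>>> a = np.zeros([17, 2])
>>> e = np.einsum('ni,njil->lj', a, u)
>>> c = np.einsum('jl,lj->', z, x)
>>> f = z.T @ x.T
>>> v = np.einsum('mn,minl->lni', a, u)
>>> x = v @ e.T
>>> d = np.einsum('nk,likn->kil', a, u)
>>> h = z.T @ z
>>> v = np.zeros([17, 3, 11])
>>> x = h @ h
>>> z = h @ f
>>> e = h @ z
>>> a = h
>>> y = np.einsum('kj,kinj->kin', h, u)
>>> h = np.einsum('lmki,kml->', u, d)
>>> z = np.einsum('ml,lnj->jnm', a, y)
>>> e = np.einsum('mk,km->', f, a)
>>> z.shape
(2, 29, 17)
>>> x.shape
(17, 17)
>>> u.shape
(17, 29, 2, 17)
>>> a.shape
(17, 17)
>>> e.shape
()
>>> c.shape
()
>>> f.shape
(17, 17)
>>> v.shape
(17, 3, 11)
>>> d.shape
(2, 29, 17)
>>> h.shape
()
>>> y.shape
(17, 29, 2)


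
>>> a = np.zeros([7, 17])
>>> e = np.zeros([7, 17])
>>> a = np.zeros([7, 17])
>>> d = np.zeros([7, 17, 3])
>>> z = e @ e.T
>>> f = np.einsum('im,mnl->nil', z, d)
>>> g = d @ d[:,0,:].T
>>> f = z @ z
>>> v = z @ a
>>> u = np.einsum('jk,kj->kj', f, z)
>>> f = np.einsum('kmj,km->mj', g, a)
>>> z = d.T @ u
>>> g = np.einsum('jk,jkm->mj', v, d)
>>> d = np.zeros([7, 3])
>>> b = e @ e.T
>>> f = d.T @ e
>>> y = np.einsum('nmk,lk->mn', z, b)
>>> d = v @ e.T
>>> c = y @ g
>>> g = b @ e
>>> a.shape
(7, 17)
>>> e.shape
(7, 17)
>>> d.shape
(7, 7)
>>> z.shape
(3, 17, 7)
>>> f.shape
(3, 17)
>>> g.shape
(7, 17)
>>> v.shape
(7, 17)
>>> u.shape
(7, 7)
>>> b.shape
(7, 7)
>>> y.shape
(17, 3)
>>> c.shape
(17, 7)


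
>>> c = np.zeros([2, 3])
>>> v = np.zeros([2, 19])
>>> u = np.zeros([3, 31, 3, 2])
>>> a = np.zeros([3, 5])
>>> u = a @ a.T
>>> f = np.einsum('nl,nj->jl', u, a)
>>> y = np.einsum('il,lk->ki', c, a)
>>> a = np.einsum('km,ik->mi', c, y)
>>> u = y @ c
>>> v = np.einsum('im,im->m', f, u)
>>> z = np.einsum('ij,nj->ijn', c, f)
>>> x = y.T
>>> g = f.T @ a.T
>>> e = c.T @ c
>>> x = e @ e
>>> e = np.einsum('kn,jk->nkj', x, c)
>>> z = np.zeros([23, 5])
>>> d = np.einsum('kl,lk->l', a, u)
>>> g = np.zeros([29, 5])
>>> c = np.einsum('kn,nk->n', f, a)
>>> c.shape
(3,)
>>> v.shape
(3,)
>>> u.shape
(5, 3)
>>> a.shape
(3, 5)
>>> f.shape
(5, 3)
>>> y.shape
(5, 2)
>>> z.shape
(23, 5)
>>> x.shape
(3, 3)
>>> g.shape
(29, 5)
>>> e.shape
(3, 3, 2)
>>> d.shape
(5,)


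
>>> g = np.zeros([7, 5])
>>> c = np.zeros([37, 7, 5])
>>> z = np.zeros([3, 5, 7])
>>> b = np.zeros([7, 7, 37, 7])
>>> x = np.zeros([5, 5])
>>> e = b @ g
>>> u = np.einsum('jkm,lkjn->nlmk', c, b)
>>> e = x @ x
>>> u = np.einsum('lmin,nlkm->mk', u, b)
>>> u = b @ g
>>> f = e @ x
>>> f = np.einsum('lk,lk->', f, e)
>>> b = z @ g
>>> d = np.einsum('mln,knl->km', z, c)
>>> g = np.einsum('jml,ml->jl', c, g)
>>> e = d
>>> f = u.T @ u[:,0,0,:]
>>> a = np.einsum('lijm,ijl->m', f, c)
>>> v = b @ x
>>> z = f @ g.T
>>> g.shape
(37, 5)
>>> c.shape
(37, 7, 5)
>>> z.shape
(5, 37, 7, 37)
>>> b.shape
(3, 5, 5)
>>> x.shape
(5, 5)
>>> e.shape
(37, 3)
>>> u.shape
(7, 7, 37, 5)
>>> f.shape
(5, 37, 7, 5)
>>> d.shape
(37, 3)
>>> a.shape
(5,)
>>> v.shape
(3, 5, 5)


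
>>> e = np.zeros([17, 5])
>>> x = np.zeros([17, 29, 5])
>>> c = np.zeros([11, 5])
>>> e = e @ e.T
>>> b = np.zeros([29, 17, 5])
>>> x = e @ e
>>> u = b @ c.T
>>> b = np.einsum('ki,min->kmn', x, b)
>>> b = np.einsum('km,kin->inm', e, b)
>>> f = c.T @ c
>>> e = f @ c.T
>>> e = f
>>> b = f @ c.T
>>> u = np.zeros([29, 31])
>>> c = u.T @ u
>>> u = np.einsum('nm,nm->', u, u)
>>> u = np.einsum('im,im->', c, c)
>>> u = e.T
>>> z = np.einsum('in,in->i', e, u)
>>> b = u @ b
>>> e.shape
(5, 5)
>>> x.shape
(17, 17)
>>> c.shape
(31, 31)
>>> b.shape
(5, 11)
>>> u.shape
(5, 5)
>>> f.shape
(5, 5)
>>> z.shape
(5,)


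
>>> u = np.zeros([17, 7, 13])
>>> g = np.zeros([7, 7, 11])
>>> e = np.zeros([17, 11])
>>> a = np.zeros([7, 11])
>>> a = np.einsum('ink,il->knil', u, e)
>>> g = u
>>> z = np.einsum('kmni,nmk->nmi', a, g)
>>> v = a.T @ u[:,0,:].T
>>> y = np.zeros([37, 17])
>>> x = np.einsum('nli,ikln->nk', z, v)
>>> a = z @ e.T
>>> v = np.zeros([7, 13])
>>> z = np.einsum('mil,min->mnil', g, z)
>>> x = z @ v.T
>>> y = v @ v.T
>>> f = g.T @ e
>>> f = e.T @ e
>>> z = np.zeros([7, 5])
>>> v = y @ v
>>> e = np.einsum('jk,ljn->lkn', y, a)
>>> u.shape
(17, 7, 13)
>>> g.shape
(17, 7, 13)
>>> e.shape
(17, 7, 17)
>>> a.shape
(17, 7, 17)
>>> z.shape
(7, 5)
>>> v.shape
(7, 13)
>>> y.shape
(7, 7)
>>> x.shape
(17, 11, 7, 7)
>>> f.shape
(11, 11)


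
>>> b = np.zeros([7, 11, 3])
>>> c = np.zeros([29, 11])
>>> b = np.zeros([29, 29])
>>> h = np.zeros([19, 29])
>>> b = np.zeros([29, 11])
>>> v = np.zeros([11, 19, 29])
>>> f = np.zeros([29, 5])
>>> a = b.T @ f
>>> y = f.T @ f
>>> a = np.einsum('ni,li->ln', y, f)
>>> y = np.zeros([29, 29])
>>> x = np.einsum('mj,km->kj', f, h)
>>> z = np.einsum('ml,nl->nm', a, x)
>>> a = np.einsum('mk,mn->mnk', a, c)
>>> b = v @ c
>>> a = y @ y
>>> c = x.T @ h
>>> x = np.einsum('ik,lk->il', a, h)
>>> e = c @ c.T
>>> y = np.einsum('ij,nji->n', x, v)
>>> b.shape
(11, 19, 11)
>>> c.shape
(5, 29)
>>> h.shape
(19, 29)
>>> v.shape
(11, 19, 29)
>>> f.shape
(29, 5)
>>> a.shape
(29, 29)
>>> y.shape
(11,)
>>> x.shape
(29, 19)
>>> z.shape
(19, 29)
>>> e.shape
(5, 5)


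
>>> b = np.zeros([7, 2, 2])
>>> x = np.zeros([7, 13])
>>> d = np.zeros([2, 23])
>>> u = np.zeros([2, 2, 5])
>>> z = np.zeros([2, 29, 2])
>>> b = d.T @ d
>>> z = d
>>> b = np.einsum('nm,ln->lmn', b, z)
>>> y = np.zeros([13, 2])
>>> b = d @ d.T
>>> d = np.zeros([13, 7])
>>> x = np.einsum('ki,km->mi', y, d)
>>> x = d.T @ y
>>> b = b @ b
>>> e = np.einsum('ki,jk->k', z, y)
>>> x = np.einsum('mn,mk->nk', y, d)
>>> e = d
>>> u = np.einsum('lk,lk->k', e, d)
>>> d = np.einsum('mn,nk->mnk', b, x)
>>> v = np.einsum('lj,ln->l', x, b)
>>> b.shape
(2, 2)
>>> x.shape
(2, 7)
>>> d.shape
(2, 2, 7)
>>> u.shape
(7,)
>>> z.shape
(2, 23)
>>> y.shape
(13, 2)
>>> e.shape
(13, 7)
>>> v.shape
(2,)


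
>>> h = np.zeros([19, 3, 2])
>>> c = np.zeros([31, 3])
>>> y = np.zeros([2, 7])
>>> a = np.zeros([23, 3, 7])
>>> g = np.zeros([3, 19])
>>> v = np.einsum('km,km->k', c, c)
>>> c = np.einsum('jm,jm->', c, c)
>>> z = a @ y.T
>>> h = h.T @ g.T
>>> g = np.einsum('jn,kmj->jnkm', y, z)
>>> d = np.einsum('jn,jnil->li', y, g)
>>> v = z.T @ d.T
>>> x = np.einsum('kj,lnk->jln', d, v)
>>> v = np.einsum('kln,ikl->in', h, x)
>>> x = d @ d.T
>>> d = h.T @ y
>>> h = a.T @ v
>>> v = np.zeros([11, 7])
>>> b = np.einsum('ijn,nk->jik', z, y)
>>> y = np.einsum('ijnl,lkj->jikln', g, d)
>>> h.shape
(7, 3, 3)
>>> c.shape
()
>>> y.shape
(7, 2, 3, 3, 23)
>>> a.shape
(23, 3, 7)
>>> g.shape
(2, 7, 23, 3)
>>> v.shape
(11, 7)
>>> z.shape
(23, 3, 2)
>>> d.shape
(3, 3, 7)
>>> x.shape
(3, 3)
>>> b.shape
(3, 23, 7)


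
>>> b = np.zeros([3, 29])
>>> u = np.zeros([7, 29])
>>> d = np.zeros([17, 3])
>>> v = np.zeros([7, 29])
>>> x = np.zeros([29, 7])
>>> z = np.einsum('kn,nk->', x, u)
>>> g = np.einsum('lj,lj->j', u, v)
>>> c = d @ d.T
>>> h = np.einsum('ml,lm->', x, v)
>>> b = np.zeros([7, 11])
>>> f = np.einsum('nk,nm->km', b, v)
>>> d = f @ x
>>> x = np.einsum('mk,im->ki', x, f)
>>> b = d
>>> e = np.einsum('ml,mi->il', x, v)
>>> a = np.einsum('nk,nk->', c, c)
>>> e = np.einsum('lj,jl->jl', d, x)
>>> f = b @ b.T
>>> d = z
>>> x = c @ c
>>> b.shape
(11, 7)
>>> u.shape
(7, 29)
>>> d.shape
()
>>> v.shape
(7, 29)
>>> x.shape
(17, 17)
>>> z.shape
()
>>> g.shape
(29,)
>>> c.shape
(17, 17)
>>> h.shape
()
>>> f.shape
(11, 11)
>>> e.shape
(7, 11)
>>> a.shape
()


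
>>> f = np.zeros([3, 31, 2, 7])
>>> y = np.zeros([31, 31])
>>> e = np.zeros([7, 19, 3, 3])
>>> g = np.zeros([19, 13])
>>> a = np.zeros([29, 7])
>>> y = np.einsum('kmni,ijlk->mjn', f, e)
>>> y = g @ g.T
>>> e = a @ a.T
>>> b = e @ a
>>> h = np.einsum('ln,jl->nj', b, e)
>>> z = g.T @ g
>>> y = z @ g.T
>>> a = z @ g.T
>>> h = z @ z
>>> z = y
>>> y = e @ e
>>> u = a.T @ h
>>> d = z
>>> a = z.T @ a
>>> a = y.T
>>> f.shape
(3, 31, 2, 7)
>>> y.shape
(29, 29)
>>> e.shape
(29, 29)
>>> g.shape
(19, 13)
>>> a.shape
(29, 29)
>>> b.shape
(29, 7)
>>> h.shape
(13, 13)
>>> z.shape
(13, 19)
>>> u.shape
(19, 13)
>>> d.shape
(13, 19)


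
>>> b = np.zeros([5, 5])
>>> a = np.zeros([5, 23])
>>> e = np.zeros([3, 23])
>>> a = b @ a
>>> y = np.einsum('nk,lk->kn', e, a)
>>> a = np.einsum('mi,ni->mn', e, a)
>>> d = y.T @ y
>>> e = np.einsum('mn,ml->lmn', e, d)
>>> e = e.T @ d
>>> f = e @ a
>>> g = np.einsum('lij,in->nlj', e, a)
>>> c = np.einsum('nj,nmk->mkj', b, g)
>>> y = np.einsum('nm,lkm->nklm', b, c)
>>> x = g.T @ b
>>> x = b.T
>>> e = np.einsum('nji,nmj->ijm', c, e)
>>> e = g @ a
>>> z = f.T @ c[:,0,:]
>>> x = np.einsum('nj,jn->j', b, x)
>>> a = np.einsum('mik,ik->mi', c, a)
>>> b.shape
(5, 5)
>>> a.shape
(23, 3)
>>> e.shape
(5, 23, 5)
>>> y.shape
(5, 3, 23, 5)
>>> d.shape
(3, 3)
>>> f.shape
(23, 3, 5)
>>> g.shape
(5, 23, 3)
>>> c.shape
(23, 3, 5)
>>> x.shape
(5,)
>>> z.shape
(5, 3, 5)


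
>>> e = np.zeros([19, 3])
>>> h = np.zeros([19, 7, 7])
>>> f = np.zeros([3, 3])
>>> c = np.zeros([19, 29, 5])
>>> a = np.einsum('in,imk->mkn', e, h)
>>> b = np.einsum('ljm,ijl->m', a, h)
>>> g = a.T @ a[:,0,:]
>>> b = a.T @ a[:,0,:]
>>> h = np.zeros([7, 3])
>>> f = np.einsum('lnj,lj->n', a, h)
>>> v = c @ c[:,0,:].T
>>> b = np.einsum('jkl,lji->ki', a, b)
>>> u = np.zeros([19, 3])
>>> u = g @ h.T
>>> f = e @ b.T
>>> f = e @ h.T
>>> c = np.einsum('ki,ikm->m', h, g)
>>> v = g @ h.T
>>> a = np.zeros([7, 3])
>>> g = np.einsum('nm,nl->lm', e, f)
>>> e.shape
(19, 3)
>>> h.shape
(7, 3)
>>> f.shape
(19, 7)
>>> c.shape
(3,)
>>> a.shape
(7, 3)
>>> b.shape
(7, 3)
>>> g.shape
(7, 3)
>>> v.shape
(3, 7, 7)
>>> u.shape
(3, 7, 7)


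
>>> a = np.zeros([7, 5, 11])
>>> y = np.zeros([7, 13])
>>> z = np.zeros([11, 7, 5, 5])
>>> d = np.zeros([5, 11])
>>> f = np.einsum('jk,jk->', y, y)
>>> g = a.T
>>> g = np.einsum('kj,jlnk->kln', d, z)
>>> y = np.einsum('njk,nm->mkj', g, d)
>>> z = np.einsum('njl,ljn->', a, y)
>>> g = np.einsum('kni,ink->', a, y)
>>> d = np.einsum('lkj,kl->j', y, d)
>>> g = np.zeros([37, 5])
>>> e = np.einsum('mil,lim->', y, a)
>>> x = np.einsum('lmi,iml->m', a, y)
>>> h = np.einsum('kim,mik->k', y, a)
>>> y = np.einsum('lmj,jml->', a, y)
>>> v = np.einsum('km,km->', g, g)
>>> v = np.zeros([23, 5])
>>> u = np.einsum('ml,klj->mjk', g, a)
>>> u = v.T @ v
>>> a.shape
(7, 5, 11)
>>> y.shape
()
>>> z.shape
()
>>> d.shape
(7,)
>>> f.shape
()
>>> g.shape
(37, 5)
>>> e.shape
()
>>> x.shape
(5,)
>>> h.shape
(11,)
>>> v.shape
(23, 5)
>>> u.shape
(5, 5)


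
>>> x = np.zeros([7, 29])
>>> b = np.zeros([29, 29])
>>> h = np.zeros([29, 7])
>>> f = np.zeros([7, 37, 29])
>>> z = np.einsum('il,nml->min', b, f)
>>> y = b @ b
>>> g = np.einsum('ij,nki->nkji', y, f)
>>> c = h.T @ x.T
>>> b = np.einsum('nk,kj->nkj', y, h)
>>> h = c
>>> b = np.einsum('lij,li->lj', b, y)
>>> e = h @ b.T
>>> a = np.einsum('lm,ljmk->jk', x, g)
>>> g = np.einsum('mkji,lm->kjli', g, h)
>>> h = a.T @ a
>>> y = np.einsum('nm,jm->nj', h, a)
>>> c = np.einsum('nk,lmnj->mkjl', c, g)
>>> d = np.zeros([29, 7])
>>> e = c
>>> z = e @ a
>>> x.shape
(7, 29)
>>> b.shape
(29, 7)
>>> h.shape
(29, 29)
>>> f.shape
(7, 37, 29)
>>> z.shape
(29, 7, 29, 29)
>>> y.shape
(29, 37)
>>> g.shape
(37, 29, 7, 29)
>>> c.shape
(29, 7, 29, 37)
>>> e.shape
(29, 7, 29, 37)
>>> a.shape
(37, 29)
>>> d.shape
(29, 7)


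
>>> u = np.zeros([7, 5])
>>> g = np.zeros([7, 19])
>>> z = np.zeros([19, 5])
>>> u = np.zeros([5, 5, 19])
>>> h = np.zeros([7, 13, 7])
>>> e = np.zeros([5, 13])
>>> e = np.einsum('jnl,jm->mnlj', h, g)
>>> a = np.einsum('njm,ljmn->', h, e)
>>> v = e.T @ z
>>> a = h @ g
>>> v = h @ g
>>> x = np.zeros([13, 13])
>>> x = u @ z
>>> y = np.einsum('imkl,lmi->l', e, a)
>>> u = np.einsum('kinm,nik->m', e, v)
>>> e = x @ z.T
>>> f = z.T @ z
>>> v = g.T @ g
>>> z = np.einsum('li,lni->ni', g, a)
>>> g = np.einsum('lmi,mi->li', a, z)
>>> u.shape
(7,)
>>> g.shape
(7, 19)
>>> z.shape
(13, 19)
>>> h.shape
(7, 13, 7)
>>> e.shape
(5, 5, 19)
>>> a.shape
(7, 13, 19)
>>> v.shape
(19, 19)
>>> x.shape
(5, 5, 5)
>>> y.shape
(7,)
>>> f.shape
(5, 5)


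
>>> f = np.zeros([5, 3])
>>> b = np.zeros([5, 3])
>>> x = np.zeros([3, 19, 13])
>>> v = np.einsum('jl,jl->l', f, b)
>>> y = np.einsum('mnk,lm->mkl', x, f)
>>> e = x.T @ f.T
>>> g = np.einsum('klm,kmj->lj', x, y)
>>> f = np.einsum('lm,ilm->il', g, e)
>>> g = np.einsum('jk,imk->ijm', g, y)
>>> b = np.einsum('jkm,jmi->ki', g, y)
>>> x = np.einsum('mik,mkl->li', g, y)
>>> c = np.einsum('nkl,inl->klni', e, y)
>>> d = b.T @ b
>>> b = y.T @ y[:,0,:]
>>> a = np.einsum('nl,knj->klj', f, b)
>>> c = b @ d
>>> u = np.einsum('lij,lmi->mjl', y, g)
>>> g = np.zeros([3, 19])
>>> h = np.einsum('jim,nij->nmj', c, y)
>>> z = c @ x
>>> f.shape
(13, 19)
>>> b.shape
(5, 13, 5)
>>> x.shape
(5, 19)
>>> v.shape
(3,)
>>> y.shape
(3, 13, 5)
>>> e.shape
(13, 19, 5)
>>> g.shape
(3, 19)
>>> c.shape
(5, 13, 5)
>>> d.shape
(5, 5)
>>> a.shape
(5, 19, 5)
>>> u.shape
(19, 5, 3)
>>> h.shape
(3, 5, 5)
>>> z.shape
(5, 13, 19)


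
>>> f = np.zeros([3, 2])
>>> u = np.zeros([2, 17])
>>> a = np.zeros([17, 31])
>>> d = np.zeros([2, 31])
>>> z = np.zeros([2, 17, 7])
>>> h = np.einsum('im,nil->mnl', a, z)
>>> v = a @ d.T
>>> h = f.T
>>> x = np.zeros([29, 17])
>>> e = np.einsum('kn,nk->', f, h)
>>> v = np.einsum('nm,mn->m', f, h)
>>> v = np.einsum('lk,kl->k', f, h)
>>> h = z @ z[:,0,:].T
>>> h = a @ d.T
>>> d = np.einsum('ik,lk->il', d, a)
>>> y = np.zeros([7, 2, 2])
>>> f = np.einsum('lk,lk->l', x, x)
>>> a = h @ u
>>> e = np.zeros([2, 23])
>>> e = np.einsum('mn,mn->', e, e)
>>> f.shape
(29,)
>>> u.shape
(2, 17)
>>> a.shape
(17, 17)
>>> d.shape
(2, 17)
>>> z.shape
(2, 17, 7)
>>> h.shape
(17, 2)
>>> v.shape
(2,)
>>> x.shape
(29, 17)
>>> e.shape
()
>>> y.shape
(7, 2, 2)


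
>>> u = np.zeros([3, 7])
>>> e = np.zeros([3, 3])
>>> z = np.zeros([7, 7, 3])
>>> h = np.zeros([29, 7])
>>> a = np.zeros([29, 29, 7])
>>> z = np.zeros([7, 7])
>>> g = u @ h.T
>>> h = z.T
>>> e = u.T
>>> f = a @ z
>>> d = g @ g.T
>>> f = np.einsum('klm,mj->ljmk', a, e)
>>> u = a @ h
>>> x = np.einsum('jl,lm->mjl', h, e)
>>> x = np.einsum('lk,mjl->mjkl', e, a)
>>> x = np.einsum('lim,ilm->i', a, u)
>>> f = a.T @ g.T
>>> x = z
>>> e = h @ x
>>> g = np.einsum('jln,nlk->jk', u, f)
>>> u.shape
(29, 29, 7)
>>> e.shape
(7, 7)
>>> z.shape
(7, 7)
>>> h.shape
(7, 7)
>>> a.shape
(29, 29, 7)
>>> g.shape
(29, 3)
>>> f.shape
(7, 29, 3)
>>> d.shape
(3, 3)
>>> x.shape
(7, 7)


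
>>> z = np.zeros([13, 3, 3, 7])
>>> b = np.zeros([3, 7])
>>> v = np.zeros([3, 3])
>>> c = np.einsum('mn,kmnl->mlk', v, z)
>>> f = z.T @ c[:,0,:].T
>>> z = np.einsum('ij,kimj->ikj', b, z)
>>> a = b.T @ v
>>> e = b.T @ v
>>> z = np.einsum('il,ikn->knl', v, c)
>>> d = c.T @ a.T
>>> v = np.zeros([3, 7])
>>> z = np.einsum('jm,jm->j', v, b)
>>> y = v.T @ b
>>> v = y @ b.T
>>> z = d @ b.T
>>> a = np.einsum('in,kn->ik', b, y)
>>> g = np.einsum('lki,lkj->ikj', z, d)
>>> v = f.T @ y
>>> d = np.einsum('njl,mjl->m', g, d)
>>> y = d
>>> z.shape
(13, 7, 3)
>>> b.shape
(3, 7)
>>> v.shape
(3, 3, 3, 7)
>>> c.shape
(3, 7, 13)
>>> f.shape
(7, 3, 3, 3)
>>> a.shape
(3, 7)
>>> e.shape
(7, 3)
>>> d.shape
(13,)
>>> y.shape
(13,)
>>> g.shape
(3, 7, 7)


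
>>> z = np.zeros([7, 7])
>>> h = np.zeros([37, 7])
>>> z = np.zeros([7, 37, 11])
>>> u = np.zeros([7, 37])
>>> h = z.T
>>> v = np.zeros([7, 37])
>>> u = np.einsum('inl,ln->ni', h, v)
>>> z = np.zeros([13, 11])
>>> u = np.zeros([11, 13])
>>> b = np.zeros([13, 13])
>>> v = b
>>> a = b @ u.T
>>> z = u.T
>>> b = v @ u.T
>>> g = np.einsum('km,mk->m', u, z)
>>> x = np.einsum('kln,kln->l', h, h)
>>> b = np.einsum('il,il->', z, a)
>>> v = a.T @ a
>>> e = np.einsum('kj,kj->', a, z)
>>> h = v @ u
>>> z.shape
(13, 11)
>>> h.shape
(11, 13)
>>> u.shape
(11, 13)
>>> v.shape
(11, 11)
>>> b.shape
()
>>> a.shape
(13, 11)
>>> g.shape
(13,)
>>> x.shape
(37,)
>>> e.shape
()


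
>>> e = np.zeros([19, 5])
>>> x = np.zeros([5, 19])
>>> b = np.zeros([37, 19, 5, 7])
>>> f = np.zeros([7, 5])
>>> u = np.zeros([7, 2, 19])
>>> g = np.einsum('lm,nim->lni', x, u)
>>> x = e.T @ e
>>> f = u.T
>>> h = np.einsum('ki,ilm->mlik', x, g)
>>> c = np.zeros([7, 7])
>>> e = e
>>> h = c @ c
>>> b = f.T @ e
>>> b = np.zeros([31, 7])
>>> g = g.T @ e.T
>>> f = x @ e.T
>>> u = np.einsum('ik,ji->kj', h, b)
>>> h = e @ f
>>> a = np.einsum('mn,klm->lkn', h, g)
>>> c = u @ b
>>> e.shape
(19, 5)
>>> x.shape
(5, 5)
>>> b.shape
(31, 7)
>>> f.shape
(5, 19)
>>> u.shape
(7, 31)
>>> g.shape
(2, 7, 19)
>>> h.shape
(19, 19)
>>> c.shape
(7, 7)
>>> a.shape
(7, 2, 19)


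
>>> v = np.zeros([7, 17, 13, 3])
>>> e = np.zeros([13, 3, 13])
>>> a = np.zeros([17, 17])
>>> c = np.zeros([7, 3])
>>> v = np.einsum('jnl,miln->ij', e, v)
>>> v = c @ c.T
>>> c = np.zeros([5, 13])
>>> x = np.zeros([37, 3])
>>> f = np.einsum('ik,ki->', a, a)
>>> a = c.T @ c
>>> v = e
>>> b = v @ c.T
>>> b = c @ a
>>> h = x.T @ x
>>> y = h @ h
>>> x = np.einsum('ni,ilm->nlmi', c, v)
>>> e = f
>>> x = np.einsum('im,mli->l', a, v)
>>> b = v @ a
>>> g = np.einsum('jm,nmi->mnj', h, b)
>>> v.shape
(13, 3, 13)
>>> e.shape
()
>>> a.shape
(13, 13)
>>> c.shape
(5, 13)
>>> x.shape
(3,)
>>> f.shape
()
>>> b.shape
(13, 3, 13)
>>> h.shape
(3, 3)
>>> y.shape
(3, 3)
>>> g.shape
(3, 13, 3)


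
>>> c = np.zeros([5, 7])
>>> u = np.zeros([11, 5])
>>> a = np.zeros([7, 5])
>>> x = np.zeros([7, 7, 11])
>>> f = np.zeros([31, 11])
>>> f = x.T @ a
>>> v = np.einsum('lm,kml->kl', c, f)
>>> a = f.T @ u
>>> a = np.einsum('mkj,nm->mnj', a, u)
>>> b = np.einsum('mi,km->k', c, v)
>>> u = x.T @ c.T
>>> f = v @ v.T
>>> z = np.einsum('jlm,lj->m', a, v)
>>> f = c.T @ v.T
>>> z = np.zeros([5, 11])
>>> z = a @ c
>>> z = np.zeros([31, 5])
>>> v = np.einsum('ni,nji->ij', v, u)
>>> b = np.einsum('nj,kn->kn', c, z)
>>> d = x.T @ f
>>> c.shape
(5, 7)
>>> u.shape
(11, 7, 5)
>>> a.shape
(5, 11, 5)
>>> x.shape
(7, 7, 11)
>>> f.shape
(7, 11)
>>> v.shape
(5, 7)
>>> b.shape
(31, 5)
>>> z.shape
(31, 5)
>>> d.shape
(11, 7, 11)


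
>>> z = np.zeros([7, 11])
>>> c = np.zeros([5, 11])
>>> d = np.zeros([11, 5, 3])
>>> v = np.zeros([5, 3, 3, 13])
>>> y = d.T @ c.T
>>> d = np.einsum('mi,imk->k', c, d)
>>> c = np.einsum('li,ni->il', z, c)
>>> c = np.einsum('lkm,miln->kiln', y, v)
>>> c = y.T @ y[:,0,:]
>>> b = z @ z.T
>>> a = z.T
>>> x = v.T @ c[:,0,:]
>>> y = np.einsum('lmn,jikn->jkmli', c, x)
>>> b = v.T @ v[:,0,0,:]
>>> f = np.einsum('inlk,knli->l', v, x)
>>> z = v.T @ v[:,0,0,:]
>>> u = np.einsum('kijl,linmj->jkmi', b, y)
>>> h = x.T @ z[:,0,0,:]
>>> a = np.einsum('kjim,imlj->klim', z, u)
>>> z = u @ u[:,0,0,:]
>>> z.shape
(3, 13, 5, 3)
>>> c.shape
(5, 5, 5)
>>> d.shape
(3,)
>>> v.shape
(5, 3, 3, 13)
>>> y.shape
(13, 3, 5, 5, 3)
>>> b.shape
(13, 3, 3, 13)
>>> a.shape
(13, 5, 3, 13)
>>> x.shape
(13, 3, 3, 5)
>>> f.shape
(3,)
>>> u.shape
(3, 13, 5, 3)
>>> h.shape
(5, 3, 3, 13)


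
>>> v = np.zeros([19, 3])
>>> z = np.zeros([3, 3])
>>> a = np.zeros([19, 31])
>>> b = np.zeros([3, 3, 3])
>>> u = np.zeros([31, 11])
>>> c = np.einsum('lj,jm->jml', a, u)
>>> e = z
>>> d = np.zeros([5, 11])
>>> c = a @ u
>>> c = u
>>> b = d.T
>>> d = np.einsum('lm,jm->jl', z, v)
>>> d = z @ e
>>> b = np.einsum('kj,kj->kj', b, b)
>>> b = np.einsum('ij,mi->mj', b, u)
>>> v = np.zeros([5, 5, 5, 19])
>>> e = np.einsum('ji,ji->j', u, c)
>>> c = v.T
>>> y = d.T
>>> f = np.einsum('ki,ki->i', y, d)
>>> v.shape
(5, 5, 5, 19)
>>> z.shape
(3, 3)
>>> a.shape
(19, 31)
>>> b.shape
(31, 5)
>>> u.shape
(31, 11)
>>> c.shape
(19, 5, 5, 5)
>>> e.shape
(31,)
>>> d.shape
(3, 3)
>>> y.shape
(3, 3)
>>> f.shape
(3,)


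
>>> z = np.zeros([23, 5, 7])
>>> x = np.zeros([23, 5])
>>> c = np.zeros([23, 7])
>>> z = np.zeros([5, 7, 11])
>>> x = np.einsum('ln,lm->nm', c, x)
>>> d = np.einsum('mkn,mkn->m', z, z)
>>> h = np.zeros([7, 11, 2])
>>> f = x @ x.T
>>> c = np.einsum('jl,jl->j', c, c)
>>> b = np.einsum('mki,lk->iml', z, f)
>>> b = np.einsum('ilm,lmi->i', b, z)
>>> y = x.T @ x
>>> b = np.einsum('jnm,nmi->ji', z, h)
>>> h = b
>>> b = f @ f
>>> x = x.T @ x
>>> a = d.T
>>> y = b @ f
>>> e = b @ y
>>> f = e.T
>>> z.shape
(5, 7, 11)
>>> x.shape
(5, 5)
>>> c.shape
(23,)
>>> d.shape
(5,)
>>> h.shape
(5, 2)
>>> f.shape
(7, 7)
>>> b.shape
(7, 7)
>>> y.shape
(7, 7)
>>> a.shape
(5,)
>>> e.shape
(7, 7)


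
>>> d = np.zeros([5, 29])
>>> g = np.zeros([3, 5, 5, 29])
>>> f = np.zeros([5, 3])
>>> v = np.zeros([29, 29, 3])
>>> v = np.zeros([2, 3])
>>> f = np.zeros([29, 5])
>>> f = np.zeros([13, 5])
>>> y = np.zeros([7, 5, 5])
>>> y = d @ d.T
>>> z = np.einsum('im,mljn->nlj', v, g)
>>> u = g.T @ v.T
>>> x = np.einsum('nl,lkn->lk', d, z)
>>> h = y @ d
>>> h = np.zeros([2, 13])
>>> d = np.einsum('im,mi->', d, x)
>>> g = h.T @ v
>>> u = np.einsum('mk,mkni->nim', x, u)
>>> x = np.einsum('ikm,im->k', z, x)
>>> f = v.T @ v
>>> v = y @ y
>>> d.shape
()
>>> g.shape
(13, 3)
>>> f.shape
(3, 3)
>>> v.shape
(5, 5)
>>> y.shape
(5, 5)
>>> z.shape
(29, 5, 5)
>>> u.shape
(5, 2, 29)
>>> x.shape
(5,)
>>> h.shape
(2, 13)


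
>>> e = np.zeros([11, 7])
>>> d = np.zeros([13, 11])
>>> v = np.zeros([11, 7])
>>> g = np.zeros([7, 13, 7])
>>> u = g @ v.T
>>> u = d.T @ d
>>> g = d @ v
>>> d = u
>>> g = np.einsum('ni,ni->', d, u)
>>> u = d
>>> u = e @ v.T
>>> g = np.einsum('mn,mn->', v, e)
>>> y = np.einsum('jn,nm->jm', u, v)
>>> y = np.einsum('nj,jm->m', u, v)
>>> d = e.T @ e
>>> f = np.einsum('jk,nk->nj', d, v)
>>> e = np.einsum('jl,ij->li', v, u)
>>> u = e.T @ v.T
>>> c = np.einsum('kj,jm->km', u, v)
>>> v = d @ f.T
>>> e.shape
(7, 11)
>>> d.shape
(7, 7)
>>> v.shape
(7, 11)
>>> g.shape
()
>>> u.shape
(11, 11)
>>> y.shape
(7,)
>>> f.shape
(11, 7)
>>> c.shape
(11, 7)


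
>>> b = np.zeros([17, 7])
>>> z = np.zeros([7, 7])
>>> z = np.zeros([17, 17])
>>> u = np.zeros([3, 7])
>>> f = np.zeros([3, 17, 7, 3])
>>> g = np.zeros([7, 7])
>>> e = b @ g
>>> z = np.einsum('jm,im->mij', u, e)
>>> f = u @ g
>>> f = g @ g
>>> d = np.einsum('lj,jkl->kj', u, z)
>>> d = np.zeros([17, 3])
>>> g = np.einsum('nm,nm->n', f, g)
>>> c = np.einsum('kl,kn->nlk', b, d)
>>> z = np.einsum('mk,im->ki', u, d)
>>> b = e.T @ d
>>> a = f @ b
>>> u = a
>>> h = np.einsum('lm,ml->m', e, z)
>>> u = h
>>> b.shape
(7, 3)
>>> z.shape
(7, 17)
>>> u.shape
(7,)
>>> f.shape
(7, 7)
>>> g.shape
(7,)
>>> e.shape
(17, 7)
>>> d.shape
(17, 3)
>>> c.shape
(3, 7, 17)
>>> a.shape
(7, 3)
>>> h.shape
(7,)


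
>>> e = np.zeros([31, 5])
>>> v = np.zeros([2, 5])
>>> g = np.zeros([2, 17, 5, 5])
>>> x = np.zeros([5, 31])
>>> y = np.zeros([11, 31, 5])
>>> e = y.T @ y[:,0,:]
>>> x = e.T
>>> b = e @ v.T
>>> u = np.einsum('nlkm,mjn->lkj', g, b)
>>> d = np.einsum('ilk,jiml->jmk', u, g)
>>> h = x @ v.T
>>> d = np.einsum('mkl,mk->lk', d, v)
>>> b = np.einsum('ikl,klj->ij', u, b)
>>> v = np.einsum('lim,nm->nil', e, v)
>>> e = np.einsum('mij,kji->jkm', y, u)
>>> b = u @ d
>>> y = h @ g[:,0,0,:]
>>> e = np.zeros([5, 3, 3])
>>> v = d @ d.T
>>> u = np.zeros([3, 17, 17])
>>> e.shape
(5, 3, 3)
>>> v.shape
(31, 31)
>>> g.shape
(2, 17, 5, 5)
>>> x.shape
(5, 31, 5)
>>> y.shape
(5, 31, 5)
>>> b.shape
(17, 5, 5)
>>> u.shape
(3, 17, 17)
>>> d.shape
(31, 5)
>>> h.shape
(5, 31, 2)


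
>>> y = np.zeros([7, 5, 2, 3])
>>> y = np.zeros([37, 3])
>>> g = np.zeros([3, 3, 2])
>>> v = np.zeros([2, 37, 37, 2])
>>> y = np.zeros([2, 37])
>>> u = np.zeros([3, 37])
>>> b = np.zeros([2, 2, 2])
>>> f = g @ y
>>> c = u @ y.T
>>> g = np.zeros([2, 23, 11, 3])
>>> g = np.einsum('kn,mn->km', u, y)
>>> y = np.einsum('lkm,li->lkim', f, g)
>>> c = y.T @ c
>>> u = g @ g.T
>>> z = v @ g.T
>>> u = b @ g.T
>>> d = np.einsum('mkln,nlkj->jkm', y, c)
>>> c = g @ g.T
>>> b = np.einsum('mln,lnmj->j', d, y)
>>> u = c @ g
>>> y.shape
(3, 3, 2, 37)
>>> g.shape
(3, 2)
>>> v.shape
(2, 37, 37, 2)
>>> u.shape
(3, 2)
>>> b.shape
(37,)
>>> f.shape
(3, 3, 37)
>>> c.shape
(3, 3)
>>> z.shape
(2, 37, 37, 3)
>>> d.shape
(2, 3, 3)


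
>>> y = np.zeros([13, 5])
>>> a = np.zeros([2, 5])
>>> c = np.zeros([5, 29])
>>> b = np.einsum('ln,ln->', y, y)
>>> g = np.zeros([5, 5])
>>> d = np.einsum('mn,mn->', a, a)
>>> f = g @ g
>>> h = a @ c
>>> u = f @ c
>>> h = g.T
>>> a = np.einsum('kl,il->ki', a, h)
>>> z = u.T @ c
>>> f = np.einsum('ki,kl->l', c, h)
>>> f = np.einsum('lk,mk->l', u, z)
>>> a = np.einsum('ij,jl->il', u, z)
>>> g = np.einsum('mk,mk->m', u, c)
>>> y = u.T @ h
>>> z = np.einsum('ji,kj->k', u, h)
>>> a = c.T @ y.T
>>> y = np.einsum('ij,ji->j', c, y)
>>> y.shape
(29,)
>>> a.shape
(29, 29)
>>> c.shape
(5, 29)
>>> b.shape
()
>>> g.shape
(5,)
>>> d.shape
()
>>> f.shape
(5,)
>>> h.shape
(5, 5)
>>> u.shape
(5, 29)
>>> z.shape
(5,)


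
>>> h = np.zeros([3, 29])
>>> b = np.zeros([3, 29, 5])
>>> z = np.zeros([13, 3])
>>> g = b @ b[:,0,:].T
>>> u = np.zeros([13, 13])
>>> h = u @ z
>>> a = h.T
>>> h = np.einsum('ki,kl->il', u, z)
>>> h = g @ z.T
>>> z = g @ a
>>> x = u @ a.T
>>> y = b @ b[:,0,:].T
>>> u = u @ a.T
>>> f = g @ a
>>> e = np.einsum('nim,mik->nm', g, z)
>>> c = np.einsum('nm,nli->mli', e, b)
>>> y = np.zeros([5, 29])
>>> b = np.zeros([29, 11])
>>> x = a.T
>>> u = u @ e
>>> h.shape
(3, 29, 13)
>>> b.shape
(29, 11)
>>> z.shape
(3, 29, 13)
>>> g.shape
(3, 29, 3)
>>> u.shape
(13, 3)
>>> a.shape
(3, 13)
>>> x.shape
(13, 3)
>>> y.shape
(5, 29)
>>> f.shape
(3, 29, 13)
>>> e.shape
(3, 3)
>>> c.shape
(3, 29, 5)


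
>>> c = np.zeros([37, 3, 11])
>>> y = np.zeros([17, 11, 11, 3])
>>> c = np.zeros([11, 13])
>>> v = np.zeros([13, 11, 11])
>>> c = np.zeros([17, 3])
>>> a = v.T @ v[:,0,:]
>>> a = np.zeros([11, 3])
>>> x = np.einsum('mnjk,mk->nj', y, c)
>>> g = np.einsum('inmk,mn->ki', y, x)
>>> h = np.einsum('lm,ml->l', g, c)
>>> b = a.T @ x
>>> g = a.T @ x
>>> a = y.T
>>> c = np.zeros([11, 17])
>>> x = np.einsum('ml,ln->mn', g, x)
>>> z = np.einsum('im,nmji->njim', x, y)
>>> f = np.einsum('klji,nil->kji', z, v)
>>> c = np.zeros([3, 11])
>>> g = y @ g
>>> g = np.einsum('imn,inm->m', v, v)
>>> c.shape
(3, 11)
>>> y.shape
(17, 11, 11, 3)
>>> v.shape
(13, 11, 11)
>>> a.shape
(3, 11, 11, 17)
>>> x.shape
(3, 11)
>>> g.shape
(11,)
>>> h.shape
(3,)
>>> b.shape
(3, 11)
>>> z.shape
(17, 11, 3, 11)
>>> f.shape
(17, 3, 11)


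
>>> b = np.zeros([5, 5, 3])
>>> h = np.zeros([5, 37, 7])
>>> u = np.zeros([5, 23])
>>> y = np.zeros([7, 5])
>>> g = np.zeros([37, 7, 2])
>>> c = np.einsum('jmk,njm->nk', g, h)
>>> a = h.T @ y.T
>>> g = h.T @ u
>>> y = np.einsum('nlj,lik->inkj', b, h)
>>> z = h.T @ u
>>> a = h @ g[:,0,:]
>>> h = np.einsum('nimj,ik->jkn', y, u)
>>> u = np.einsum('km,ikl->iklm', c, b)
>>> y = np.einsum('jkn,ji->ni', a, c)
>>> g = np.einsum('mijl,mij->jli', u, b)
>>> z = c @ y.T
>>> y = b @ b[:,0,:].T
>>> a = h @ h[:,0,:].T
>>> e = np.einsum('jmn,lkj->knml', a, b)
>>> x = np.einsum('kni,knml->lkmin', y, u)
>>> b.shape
(5, 5, 3)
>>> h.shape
(3, 23, 37)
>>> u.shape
(5, 5, 3, 2)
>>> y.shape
(5, 5, 5)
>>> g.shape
(3, 2, 5)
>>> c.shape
(5, 2)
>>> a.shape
(3, 23, 3)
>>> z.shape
(5, 23)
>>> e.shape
(5, 3, 23, 5)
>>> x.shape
(2, 5, 3, 5, 5)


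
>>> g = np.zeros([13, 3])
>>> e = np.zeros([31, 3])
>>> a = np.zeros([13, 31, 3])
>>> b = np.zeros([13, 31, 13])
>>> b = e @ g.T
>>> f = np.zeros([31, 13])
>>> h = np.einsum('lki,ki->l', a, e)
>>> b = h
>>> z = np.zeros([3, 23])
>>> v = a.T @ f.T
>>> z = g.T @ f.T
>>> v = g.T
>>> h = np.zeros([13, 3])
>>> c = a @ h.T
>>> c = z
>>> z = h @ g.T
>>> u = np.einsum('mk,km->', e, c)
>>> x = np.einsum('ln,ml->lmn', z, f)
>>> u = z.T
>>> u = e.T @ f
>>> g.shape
(13, 3)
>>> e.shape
(31, 3)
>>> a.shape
(13, 31, 3)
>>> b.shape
(13,)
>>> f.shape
(31, 13)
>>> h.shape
(13, 3)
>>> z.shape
(13, 13)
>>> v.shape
(3, 13)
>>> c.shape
(3, 31)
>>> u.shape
(3, 13)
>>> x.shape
(13, 31, 13)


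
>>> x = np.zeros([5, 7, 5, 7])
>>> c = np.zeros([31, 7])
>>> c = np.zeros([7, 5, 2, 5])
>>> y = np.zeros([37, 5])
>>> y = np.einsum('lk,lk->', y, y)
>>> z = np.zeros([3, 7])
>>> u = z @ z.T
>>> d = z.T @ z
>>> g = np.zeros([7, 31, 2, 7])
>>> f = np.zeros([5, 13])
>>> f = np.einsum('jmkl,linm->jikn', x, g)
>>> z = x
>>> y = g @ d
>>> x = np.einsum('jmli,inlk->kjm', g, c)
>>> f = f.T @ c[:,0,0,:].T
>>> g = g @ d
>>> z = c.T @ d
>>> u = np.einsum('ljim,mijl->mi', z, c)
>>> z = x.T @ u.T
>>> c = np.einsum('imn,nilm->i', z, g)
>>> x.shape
(5, 7, 31)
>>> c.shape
(31,)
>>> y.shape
(7, 31, 2, 7)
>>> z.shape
(31, 7, 7)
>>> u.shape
(7, 5)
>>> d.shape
(7, 7)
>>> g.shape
(7, 31, 2, 7)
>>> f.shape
(2, 5, 31, 7)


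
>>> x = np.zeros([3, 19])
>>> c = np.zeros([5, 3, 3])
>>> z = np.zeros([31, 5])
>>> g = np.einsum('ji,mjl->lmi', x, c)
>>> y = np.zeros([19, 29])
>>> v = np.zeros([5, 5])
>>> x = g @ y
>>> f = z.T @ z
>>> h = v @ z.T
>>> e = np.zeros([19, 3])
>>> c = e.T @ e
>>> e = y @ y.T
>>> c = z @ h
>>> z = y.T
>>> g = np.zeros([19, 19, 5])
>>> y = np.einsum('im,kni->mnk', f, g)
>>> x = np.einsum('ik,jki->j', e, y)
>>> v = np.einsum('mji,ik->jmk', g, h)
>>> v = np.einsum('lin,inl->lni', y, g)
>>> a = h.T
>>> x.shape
(5,)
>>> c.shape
(31, 31)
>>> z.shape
(29, 19)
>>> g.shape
(19, 19, 5)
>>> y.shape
(5, 19, 19)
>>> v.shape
(5, 19, 19)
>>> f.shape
(5, 5)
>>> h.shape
(5, 31)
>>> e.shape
(19, 19)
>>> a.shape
(31, 5)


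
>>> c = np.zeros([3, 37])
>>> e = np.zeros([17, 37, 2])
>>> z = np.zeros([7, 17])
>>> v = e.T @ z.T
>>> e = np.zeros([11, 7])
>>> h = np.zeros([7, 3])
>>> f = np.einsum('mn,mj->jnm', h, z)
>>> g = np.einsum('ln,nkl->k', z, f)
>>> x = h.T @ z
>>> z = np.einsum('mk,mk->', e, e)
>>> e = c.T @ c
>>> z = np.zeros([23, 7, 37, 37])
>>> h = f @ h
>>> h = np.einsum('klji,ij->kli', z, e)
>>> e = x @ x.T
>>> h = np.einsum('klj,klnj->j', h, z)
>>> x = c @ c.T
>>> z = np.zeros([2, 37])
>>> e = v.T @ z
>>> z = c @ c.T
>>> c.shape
(3, 37)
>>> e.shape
(7, 37, 37)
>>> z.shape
(3, 3)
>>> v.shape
(2, 37, 7)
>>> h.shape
(37,)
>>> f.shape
(17, 3, 7)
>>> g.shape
(3,)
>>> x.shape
(3, 3)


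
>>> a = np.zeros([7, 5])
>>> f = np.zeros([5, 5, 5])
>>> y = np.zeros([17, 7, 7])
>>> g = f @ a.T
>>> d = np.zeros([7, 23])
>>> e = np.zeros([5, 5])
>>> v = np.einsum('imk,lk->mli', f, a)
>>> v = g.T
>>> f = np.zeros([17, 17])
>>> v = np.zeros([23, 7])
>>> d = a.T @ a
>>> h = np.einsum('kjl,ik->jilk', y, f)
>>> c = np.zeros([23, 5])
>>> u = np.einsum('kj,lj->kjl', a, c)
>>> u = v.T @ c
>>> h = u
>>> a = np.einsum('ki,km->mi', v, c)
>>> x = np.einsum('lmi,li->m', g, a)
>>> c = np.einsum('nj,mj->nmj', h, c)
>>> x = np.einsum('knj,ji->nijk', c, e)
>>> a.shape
(5, 7)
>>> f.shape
(17, 17)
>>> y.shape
(17, 7, 7)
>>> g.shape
(5, 5, 7)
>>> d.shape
(5, 5)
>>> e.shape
(5, 5)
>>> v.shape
(23, 7)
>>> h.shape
(7, 5)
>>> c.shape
(7, 23, 5)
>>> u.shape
(7, 5)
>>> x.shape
(23, 5, 5, 7)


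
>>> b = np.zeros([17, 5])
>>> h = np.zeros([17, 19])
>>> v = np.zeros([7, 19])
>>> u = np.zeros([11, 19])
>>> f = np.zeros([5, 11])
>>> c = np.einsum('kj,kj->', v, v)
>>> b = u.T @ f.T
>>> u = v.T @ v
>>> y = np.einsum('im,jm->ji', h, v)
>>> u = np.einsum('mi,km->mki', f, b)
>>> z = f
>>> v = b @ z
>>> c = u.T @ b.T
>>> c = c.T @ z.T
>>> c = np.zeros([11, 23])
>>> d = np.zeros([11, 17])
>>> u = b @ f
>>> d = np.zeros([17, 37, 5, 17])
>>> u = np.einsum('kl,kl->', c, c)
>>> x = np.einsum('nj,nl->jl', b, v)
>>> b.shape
(19, 5)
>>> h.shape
(17, 19)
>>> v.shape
(19, 11)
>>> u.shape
()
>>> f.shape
(5, 11)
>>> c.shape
(11, 23)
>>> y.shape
(7, 17)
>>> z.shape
(5, 11)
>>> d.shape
(17, 37, 5, 17)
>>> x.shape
(5, 11)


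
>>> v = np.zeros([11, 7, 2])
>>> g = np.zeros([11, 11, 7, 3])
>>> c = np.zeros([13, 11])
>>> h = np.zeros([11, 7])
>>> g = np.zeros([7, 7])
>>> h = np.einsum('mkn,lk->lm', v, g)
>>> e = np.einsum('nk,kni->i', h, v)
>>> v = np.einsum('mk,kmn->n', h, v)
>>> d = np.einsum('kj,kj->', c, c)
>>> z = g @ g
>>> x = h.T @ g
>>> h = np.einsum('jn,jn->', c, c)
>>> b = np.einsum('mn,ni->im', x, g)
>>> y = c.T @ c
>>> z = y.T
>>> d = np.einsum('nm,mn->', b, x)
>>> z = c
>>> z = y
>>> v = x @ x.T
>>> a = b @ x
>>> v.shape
(11, 11)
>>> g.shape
(7, 7)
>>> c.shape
(13, 11)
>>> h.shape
()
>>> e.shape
(2,)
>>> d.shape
()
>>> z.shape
(11, 11)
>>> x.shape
(11, 7)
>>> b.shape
(7, 11)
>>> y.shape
(11, 11)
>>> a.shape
(7, 7)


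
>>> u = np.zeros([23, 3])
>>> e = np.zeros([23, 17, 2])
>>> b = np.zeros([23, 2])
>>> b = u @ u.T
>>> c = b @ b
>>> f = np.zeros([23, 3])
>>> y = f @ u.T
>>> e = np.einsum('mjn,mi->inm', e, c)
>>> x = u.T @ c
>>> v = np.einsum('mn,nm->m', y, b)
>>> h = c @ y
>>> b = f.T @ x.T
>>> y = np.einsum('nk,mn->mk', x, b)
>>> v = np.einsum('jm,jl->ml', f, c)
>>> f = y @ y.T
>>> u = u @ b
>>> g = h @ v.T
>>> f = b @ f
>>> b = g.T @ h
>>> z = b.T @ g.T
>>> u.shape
(23, 3)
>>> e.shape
(23, 2, 23)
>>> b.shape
(3, 23)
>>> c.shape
(23, 23)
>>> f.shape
(3, 3)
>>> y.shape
(3, 23)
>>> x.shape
(3, 23)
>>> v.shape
(3, 23)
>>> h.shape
(23, 23)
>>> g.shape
(23, 3)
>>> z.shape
(23, 23)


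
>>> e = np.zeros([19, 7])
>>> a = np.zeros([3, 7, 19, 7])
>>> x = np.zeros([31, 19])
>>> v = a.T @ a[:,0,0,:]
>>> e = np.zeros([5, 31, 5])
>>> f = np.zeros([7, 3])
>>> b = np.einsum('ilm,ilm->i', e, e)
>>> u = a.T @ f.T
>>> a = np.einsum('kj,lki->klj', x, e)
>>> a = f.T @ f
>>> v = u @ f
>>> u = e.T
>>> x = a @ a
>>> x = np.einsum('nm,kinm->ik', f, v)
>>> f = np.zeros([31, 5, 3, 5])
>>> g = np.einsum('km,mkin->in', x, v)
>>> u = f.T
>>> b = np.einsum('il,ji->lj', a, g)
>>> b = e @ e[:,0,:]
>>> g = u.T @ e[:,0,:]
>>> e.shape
(5, 31, 5)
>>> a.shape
(3, 3)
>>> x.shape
(19, 7)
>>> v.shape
(7, 19, 7, 3)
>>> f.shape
(31, 5, 3, 5)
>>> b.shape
(5, 31, 5)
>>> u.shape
(5, 3, 5, 31)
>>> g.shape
(31, 5, 3, 5)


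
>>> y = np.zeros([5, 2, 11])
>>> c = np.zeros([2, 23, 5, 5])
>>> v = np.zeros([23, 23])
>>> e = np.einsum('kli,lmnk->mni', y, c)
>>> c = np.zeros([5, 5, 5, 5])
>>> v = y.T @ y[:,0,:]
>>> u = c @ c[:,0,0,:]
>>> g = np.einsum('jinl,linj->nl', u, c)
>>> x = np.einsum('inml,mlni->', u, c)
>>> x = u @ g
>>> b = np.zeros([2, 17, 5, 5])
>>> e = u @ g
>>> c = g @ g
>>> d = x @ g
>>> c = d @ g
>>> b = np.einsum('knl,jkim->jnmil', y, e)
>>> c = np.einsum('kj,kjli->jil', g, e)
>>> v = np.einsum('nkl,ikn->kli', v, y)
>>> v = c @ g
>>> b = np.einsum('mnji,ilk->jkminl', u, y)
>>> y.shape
(5, 2, 11)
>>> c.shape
(5, 5, 5)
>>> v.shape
(5, 5, 5)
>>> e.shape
(5, 5, 5, 5)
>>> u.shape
(5, 5, 5, 5)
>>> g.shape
(5, 5)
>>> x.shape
(5, 5, 5, 5)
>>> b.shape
(5, 11, 5, 5, 5, 2)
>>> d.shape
(5, 5, 5, 5)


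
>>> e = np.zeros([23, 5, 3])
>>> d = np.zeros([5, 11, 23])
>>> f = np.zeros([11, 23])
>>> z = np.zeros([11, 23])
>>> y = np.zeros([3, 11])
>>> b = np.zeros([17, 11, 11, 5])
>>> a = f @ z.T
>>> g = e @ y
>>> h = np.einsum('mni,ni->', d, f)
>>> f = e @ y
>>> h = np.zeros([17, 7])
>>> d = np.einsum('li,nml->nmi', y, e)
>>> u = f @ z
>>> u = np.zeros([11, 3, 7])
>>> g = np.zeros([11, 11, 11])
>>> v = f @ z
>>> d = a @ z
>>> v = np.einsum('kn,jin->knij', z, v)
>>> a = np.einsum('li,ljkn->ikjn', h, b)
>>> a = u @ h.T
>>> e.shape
(23, 5, 3)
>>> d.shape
(11, 23)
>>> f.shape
(23, 5, 11)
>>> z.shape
(11, 23)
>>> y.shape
(3, 11)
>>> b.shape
(17, 11, 11, 5)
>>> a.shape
(11, 3, 17)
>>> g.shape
(11, 11, 11)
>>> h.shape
(17, 7)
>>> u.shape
(11, 3, 7)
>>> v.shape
(11, 23, 5, 23)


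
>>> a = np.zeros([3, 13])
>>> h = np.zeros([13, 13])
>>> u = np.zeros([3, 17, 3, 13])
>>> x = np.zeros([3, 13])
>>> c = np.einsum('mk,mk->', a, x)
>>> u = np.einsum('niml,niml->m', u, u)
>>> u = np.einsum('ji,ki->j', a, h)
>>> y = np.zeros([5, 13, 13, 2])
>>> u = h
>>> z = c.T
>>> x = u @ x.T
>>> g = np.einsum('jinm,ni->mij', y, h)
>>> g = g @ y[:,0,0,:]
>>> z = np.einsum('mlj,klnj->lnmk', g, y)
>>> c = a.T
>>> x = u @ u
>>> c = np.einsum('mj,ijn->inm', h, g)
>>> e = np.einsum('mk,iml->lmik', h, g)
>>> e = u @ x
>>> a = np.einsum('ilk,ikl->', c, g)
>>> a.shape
()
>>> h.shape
(13, 13)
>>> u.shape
(13, 13)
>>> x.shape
(13, 13)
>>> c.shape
(2, 2, 13)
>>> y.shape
(5, 13, 13, 2)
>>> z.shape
(13, 13, 2, 5)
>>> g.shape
(2, 13, 2)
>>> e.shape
(13, 13)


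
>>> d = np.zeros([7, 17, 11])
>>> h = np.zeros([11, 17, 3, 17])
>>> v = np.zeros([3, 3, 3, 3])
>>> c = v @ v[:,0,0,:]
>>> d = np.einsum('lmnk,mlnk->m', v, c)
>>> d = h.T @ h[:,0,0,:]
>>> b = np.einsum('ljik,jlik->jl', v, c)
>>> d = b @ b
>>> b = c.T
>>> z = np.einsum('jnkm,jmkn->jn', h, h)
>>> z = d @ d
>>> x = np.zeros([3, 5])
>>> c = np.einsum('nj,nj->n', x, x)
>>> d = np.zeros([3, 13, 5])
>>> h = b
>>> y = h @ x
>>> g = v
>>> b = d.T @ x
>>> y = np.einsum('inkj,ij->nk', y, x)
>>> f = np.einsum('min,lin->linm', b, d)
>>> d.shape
(3, 13, 5)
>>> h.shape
(3, 3, 3, 3)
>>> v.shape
(3, 3, 3, 3)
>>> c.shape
(3,)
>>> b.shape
(5, 13, 5)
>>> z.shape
(3, 3)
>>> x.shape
(3, 5)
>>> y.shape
(3, 3)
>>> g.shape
(3, 3, 3, 3)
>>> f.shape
(3, 13, 5, 5)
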